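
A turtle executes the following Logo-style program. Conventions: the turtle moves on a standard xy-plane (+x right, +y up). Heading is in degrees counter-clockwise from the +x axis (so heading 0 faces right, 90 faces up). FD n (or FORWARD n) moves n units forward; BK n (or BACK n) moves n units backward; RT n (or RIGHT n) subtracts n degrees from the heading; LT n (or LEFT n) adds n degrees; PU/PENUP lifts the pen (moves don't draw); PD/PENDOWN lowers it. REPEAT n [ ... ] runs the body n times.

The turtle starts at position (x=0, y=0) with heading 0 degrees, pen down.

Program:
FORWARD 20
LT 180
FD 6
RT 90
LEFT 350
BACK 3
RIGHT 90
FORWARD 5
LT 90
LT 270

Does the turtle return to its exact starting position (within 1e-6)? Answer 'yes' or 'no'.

Answer: no

Derivation:
Executing turtle program step by step:
Start: pos=(0,0), heading=0, pen down
FD 20: (0,0) -> (20,0) [heading=0, draw]
LT 180: heading 0 -> 180
FD 6: (20,0) -> (14,0) [heading=180, draw]
RT 90: heading 180 -> 90
LT 350: heading 90 -> 80
BK 3: (14,0) -> (13.479,-2.954) [heading=80, draw]
RT 90: heading 80 -> 350
FD 5: (13.479,-2.954) -> (18.403,-3.823) [heading=350, draw]
LT 90: heading 350 -> 80
LT 270: heading 80 -> 350
Final: pos=(18.403,-3.823), heading=350, 4 segment(s) drawn

Start position: (0, 0)
Final position: (18.403, -3.823)
Distance = 18.796; >= 1e-6 -> NOT closed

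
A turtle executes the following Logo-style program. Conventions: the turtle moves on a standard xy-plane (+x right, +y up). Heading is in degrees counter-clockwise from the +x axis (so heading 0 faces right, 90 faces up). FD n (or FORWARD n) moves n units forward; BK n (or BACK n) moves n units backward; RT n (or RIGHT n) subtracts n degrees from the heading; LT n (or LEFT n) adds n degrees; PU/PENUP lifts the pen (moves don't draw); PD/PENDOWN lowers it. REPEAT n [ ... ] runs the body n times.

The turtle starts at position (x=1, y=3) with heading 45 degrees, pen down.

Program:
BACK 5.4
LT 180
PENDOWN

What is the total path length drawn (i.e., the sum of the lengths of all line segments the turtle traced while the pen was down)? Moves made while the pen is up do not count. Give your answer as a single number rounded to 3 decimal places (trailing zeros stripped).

Executing turtle program step by step:
Start: pos=(1,3), heading=45, pen down
BK 5.4: (1,3) -> (-2.818,-0.818) [heading=45, draw]
LT 180: heading 45 -> 225
PD: pen down
Final: pos=(-2.818,-0.818), heading=225, 1 segment(s) drawn

Segment lengths:
  seg 1: (1,3) -> (-2.818,-0.818), length = 5.4
Total = 5.4

Answer: 5.4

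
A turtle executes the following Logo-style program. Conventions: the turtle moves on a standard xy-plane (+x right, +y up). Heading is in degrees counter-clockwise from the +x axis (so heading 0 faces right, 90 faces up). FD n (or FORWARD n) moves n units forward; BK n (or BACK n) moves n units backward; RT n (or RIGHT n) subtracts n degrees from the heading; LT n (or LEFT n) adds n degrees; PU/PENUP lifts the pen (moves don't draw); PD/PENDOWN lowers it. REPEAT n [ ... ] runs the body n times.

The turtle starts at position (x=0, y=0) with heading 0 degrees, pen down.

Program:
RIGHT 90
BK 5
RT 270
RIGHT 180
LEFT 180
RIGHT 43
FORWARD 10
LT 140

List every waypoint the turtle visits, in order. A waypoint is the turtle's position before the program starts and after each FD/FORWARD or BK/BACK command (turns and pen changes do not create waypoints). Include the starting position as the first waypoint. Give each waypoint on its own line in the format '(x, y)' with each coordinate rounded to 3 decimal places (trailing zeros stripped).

Answer: (0, 0)
(0, 5)
(7.314, -1.82)

Derivation:
Executing turtle program step by step:
Start: pos=(0,0), heading=0, pen down
RT 90: heading 0 -> 270
BK 5: (0,0) -> (0,5) [heading=270, draw]
RT 270: heading 270 -> 0
RT 180: heading 0 -> 180
LT 180: heading 180 -> 0
RT 43: heading 0 -> 317
FD 10: (0,5) -> (7.314,-1.82) [heading=317, draw]
LT 140: heading 317 -> 97
Final: pos=(7.314,-1.82), heading=97, 2 segment(s) drawn
Waypoints (3 total):
(0, 0)
(0, 5)
(7.314, -1.82)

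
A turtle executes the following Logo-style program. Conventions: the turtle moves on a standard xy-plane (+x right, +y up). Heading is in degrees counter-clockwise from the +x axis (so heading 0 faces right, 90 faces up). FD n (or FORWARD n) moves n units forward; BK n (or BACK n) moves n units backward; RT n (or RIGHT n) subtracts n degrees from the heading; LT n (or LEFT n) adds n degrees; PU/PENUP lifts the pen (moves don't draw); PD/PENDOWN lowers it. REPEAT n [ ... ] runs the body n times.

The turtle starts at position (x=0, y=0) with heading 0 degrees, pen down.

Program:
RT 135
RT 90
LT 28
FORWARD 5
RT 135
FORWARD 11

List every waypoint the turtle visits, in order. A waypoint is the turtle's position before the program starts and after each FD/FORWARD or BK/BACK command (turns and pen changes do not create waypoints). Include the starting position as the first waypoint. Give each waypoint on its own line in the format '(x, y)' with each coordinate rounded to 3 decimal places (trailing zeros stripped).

Answer: (0, 0)
(-4.782, 1.462)
(4.931, 6.626)

Derivation:
Executing turtle program step by step:
Start: pos=(0,0), heading=0, pen down
RT 135: heading 0 -> 225
RT 90: heading 225 -> 135
LT 28: heading 135 -> 163
FD 5: (0,0) -> (-4.782,1.462) [heading=163, draw]
RT 135: heading 163 -> 28
FD 11: (-4.782,1.462) -> (4.931,6.626) [heading=28, draw]
Final: pos=(4.931,6.626), heading=28, 2 segment(s) drawn
Waypoints (3 total):
(0, 0)
(-4.782, 1.462)
(4.931, 6.626)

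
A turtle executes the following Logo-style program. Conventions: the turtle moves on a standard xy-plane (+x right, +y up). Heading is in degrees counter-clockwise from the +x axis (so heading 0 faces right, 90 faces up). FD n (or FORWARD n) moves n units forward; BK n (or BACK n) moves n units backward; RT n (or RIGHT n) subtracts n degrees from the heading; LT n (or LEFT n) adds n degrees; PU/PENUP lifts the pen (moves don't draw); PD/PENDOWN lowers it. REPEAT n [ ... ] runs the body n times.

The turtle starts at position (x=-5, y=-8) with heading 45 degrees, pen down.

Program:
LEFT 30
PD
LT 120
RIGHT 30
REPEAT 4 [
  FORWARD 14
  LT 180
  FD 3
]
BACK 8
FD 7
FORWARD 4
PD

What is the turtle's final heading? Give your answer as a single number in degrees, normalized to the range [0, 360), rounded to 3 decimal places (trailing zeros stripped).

Answer: 165

Derivation:
Executing turtle program step by step:
Start: pos=(-5,-8), heading=45, pen down
LT 30: heading 45 -> 75
PD: pen down
LT 120: heading 75 -> 195
RT 30: heading 195 -> 165
REPEAT 4 [
  -- iteration 1/4 --
  FD 14: (-5,-8) -> (-18.523,-4.377) [heading=165, draw]
  LT 180: heading 165 -> 345
  FD 3: (-18.523,-4.377) -> (-15.625,-5.153) [heading=345, draw]
  -- iteration 2/4 --
  FD 14: (-15.625,-5.153) -> (-2.102,-8.776) [heading=345, draw]
  LT 180: heading 345 -> 165
  FD 3: (-2.102,-8.776) -> (-5,-8) [heading=165, draw]
  -- iteration 3/4 --
  FD 14: (-5,-8) -> (-18.523,-4.377) [heading=165, draw]
  LT 180: heading 165 -> 345
  FD 3: (-18.523,-4.377) -> (-15.625,-5.153) [heading=345, draw]
  -- iteration 4/4 --
  FD 14: (-15.625,-5.153) -> (-2.102,-8.776) [heading=345, draw]
  LT 180: heading 345 -> 165
  FD 3: (-2.102,-8.776) -> (-5,-8) [heading=165, draw]
]
BK 8: (-5,-8) -> (2.727,-10.071) [heading=165, draw]
FD 7: (2.727,-10.071) -> (-4.034,-8.259) [heading=165, draw]
FD 4: (-4.034,-8.259) -> (-7.898,-7.224) [heading=165, draw]
PD: pen down
Final: pos=(-7.898,-7.224), heading=165, 11 segment(s) drawn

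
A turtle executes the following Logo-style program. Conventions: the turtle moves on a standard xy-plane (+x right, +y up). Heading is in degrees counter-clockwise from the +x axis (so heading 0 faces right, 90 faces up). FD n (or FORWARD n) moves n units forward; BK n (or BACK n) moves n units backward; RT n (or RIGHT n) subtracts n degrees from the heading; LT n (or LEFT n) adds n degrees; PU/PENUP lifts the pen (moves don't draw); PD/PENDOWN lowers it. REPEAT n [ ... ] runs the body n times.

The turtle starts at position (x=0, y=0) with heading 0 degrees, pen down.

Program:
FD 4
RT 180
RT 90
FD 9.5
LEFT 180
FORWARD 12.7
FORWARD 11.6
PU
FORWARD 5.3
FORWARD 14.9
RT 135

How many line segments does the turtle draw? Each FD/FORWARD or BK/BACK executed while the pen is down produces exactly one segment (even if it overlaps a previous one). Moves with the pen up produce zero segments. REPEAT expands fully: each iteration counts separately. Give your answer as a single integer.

Answer: 4

Derivation:
Executing turtle program step by step:
Start: pos=(0,0), heading=0, pen down
FD 4: (0,0) -> (4,0) [heading=0, draw]
RT 180: heading 0 -> 180
RT 90: heading 180 -> 90
FD 9.5: (4,0) -> (4,9.5) [heading=90, draw]
LT 180: heading 90 -> 270
FD 12.7: (4,9.5) -> (4,-3.2) [heading=270, draw]
FD 11.6: (4,-3.2) -> (4,-14.8) [heading=270, draw]
PU: pen up
FD 5.3: (4,-14.8) -> (4,-20.1) [heading=270, move]
FD 14.9: (4,-20.1) -> (4,-35) [heading=270, move]
RT 135: heading 270 -> 135
Final: pos=(4,-35), heading=135, 4 segment(s) drawn
Segments drawn: 4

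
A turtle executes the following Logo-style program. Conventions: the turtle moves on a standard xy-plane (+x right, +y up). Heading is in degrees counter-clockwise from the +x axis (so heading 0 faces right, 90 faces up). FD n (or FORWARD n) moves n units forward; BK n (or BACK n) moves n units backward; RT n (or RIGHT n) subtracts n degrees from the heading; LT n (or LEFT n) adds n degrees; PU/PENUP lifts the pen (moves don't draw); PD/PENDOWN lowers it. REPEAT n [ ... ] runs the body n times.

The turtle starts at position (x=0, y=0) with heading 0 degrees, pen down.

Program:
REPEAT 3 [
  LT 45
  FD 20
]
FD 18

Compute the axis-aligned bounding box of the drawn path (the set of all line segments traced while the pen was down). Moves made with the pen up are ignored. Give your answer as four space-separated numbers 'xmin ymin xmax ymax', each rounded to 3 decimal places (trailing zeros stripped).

Executing turtle program step by step:
Start: pos=(0,0), heading=0, pen down
REPEAT 3 [
  -- iteration 1/3 --
  LT 45: heading 0 -> 45
  FD 20: (0,0) -> (14.142,14.142) [heading=45, draw]
  -- iteration 2/3 --
  LT 45: heading 45 -> 90
  FD 20: (14.142,14.142) -> (14.142,34.142) [heading=90, draw]
  -- iteration 3/3 --
  LT 45: heading 90 -> 135
  FD 20: (14.142,34.142) -> (0,48.284) [heading=135, draw]
]
FD 18: (0,48.284) -> (-12.728,61.012) [heading=135, draw]
Final: pos=(-12.728,61.012), heading=135, 4 segment(s) drawn

Segment endpoints: x in {-12.728, 0, 0, 14.142, 14.142}, y in {0, 14.142, 34.142, 48.284, 61.012}
xmin=-12.728, ymin=0, xmax=14.142, ymax=61.012

Answer: -12.728 0 14.142 61.012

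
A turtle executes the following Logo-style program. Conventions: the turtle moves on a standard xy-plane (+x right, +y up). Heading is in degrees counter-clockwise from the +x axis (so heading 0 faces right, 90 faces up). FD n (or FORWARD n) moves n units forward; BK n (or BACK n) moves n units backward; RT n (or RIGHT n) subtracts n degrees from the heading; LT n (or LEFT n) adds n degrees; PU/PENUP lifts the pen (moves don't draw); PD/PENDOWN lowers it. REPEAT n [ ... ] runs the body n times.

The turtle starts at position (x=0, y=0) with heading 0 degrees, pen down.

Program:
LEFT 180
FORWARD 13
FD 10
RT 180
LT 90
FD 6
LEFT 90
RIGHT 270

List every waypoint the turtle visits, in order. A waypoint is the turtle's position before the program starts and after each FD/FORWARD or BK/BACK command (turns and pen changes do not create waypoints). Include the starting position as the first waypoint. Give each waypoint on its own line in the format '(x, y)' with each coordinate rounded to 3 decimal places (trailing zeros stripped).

Answer: (0, 0)
(-13, 0)
(-23, 0)
(-23, 6)

Derivation:
Executing turtle program step by step:
Start: pos=(0,0), heading=0, pen down
LT 180: heading 0 -> 180
FD 13: (0,0) -> (-13,0) [heading=180, draw]
FD 10: (-13,0) -> (-23,0) [heading=180, draw]
RT 180: heading 180 -> 0
LT 90: heading 0 -> 90
FD 6: (-23,0) -> (-23,6) [heading=90, draw]
LT 90: heading 90 -> 180
RT 270: heading 180 -> 270
Final: pos=(-23,6), heading=270, 3 segment(s) drawn
Waypoints (4 total):
(0, 0)
(-13, 0)
(-23, 0)
(-23, 6)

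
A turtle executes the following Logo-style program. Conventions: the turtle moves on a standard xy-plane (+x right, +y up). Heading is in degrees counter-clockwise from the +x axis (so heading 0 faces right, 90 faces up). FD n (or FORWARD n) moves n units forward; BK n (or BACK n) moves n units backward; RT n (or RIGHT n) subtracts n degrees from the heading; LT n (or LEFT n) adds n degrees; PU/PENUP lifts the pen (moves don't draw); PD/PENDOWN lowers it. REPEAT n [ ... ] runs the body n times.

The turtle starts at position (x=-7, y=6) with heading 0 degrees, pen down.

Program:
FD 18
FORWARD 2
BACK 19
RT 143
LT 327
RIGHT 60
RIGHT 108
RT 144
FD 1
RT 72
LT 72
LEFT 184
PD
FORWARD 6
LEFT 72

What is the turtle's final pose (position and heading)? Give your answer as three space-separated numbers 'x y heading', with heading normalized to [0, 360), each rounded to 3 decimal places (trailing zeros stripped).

Executing turtle program step by step:
Start: pos=(-7,6), heading=0, pen down
FD 18: (-7,6) -> (11,6) [heading=0, draw]
FD 2: (11,6) -> (13,6) [heading=0, draw]
BK 19: (13,6) -> (-6,6) [heading=0, draw]
RT 143: heading 0 -> 217
LT 327: heading 217 -> 184
RT 60: heading 184 -> 124
RT 108: heading 124 -> 16
RT 144: heading 16 -> 232
FD 1: (-6,6) -> (-6.616,5.212) [heading=232, draw]
RT 72: heading 232 -> 160
LT 72: heading 160 -> 232
LT 184: heading 232 -> 56
PD: pen down
FD 6: (-6.616,5.212) -> (-3.261,10.186) [heading=56, draw]
LT 72: heading 56 -> 128
Final: pos=(-3.261,10.186), heading=128, 5 segment(s) drawn

Answer: -3.261 10.186 128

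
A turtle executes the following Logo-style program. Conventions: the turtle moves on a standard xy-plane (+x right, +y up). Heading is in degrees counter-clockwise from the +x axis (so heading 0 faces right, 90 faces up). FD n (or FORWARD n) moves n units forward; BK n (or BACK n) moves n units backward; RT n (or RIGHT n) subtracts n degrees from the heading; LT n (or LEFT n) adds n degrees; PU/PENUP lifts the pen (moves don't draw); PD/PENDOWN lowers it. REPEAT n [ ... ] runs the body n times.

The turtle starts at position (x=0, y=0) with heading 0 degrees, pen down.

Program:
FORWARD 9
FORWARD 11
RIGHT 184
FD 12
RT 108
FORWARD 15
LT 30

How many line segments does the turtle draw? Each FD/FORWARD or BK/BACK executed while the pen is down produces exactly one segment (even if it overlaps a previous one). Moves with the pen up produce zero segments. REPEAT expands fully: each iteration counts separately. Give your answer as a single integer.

Answer: 4

Derivation:
Executing turtle program step by step:
Start: pos=(0,0), heading=0, pen down
FD 9: (0,0) -> (9,0) [heading=0, draw]
FD 11: (9,0) -> (20,0) [heading=0, draw]
RT 184: heading 0 -> 176
FD 12: (20,0) -> (8.029,0.837) [heading=176, draw]
RT 108: heading 176 -> 68
FD 15: (8.029,0.837) -> (13.648,14.745) [heading=68, draw]
LT 30: heading 68 -> 98
Final: pos=(13.648,14.745), heading=98, 4 segment(s) drawn
Segments drawn: 4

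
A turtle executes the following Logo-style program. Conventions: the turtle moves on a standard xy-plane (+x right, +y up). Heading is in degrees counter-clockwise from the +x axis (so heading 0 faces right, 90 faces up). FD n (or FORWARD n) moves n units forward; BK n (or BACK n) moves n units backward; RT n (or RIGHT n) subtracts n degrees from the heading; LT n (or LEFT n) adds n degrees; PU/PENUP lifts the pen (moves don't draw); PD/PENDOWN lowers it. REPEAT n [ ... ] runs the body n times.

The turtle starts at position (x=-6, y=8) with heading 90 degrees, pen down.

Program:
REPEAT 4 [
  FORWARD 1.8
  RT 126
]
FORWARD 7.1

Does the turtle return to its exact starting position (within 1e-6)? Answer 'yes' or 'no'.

Answer: no

Derivation:
Executing turtle program step by step:
Start: pos=(-6,8), heading=90, pen down
REPEAT 4 [
  -- iteration 1/4 --
  FD 1.8: (-6,8) -> (-6,9.8) [heading=90, draw]
  RT 126: heading 90 -> 324
  -- iteration 2/4 --
  FD 1.8: (-6,9.8) -> (-4.544,8.742) [heading=324, draw]
  RT 126: heading 324 -> 198
  -- iteration 3/4 --
  FD 1.8: (-4.544,8.742) -> (-6.256,8.186) [heading=198, draw]
  RT 126: heading 198 -> 72
  -- iteration 4/4 --
  FD 1.8: (-6.256,8.186) -> (-5.699,9.898) [heading=72, draw]
  RT 126: heading 72 -> 306
]
FD 7.1: (-5.699,9.898) -> (-1.526,4.154) [heading=306, draw]
Final: pos=(-1.526,4.154), heading=306, 5 segment(s) drawn

Start position: (-6, 8)
Final position: (-1.526, 4.154)
Distance = 5.9; >= 1e-6 -> NOT closed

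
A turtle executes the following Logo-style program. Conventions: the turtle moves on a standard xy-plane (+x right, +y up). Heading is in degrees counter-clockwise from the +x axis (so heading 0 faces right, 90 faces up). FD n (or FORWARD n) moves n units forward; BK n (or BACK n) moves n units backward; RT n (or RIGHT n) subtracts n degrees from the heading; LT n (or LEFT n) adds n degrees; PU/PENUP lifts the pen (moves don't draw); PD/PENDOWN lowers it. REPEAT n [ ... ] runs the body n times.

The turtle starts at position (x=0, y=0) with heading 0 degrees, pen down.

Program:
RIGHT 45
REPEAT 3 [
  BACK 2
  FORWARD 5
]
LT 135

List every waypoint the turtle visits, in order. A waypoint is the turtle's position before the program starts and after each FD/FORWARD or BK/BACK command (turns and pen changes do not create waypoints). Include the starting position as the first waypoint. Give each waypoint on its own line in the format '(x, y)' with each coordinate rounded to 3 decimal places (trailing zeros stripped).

Executing turtle program step by step:
Start: pos=(0,0), heading=0, pen down
RT 45: heading 0 -> 315
REPEAT 3 [
  -- iteration 1/3 --
  BK 2: (0,0) -> (-1.414,1.414) [heading=315, draw]
  FD 5: (-1.414,1.414) -> (2.121,-2.121) [heading=315, draw]
  -- iteration 2/3 --
  BK 2: (2.121,-2.121) -> (0.707,-0.707) [heading=315, draw]
  FD 5: (0.707,-0.707) -> (4.243,-4.243) [heading=315, draw]
  -- iteration 3/3 --
  BK 2: (4.243,-4.243) -> (2.828,-2.828) [heading=315, draw]
  FD 5: (2.828,-2.828) -> (6.364,-6.364) [heading=315, draw]
]
LT 135: heading 315 -> 90
Final: pos=(6.364,-6.364), heading=90, 6 segment(s) drawn
Waypoints (7 total):
(0, 0)
(-1.414, 1.414)
(2.121, -2.121)
(0.707, -0.707)
(4.243, -4.243)
(2.828, -2.828)
(6.364, -6.364)

Answer: (0, 0)
(-1.414, 1.414)
(2.121, -2.121)
(0.707, -0.707)
(4.243, -4.243)
(2.828, -2.828)
(6.364, -6.364)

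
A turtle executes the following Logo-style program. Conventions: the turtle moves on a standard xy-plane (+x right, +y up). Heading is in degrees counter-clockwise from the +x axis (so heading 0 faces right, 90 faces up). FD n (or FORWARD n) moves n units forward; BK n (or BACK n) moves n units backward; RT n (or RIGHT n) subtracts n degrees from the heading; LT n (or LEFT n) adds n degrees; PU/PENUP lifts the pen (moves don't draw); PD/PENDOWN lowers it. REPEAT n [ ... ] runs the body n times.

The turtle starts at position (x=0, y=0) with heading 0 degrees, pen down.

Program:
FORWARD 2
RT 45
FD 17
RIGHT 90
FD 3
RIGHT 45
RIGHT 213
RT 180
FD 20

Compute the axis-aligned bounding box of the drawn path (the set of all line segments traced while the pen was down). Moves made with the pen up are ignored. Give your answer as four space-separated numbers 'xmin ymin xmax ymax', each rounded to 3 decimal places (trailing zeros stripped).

Executing turtle program step by step:
Start: pos=(0,0), heading=0, pen down
FD 2: (0,0) -> (2,0) [heading=0, draw]
RT 45: heading 0 -> 315
FD 17: (2,0) -> (14.021,-12.021) [heading=315, draw]
RT 90: heading 315 -> 225
FD 3: (14.021,-12.021) -> (11.899,-14.142) [heading=225, draw]
RT 45: heading 225 -> 180
RT 213: heading 180 -> 327
RT 180: heading 327 -> 147
FD 20: (11.899,-14.142) -> (-4.874,-3.249) [heading=147, draw]
Final: pos=(-4.874,-3.249), heading=147, 4 segment(s) drawn

Segment endpoints: x in {-4.874, 0, 2, 11.899, 14.021}, y in {-14.142, -12.021, -3.249, 0}
xmin=-4.874, ymin=-14.142, xmax=14.021, ymax=0

Answer: -4.874 -14.142 14.021 0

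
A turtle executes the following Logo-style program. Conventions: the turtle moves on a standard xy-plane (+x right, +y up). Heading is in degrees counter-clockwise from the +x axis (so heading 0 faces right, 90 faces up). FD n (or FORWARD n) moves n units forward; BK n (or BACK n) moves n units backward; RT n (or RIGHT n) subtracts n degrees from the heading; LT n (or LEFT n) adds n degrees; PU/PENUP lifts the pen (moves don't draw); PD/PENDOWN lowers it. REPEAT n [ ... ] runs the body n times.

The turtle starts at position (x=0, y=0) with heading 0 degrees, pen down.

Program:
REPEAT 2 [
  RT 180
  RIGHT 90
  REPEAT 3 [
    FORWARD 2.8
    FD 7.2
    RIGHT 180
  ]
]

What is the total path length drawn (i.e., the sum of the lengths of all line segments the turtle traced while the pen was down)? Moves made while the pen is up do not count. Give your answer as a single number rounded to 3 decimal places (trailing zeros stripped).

Answer: 60

Derivation:
Executing turtle program step by step:
Start: pos=(0,0), heading=0, pen down
REPEAT 2 [
  -- iteration 1/2 --
  RT 180: heading 0 -> 180
  RT 90: heading 180 -> 90
  REPEAT 3 [
    -- iteration 1/3 --
    FD 2.8: (0,0) -> (0,2.8) [heading=90, draw]
    FD 7.2: (0,2.8) -> (0,10) [heading=90, draw]
    RT 180: heading 90 -> 270
    -- iteration 2/3 --
    FD 2.8: (0,10) -> (0,7.2) [heading=270, draw]
    FD 7.2: (0,7.2) -> (0,0) [heading=270, draw]
    RT 180: heading 270 -> 90
    -- iteration 3/3 --
    FD 2.8: (0,0) -> (0,2.8) [heading=90, draw]
    FD 7.2: (0,2.8) -> (0,10) [heading=90, draw]
    RT 180: heading 90 -> 270
  ]
  -- iteration 2/2 --
  RT 180: heading 270 -> 90
  RT 90: heading 90 -> 0
  REPEAT 3 [
    -- iteration 1/3 --
    FD 2.8: (0,10) -> (2.8,10) [heading=0, draw]
    FD 7.2: (2.8,10) -> (10,10) [heading=0, draw]
    RT 180: heading 0 -> 180
    -- iteration 2/3 --
    FD 2.8: (10,10) -> (7.2,10) [heading=180, draw]
    FD 7.2: (7.2,10) -> (0,10) [heading=180, draw]
    RT 180: heading 180 -> 0
    -- iteration 3/3 --
    FD 2.8: (0,10) -> (2.8,10) [heading=0, draw]
    FD 7.2: (2.8,10) -> (10,10) [heading=0, draw]
    RT 180: heading 0 -> 180
  ]
]
Final: pos=(10,10), heading=180, 12 segment(s) drawn

Segment lengths:
  seg 1: (0,0) -> (0,2.8), length = 2.8
  seg 2: (0,2.8) -> (0,10), length = 7.2
  seg 3: (0,10) -> (0,7.2), length = 2.8
  seg 4: (0,7.2) -> (0,0), length = 7.2
  seg 5: (0,0) -> (0,2.8), length = 2.8
  seg 6: (0,2.8) -> (0,10), length = 7.2
  seg 7: (0,10) -> (2.8,10), length = 2.8
  seg 8: (2.8,10) -> (10,10), length = 7.2
  seg 9: (10,10) -> (7.2,10), length = 2.8
  seg 10: (7.2,10) -> (0,10), length = 7.2
  seg 11: (0,10) -> (2.8,10), length = 2.8
  seg 12: (2.8,10) -> (10,10), length = 7.2
Total = 60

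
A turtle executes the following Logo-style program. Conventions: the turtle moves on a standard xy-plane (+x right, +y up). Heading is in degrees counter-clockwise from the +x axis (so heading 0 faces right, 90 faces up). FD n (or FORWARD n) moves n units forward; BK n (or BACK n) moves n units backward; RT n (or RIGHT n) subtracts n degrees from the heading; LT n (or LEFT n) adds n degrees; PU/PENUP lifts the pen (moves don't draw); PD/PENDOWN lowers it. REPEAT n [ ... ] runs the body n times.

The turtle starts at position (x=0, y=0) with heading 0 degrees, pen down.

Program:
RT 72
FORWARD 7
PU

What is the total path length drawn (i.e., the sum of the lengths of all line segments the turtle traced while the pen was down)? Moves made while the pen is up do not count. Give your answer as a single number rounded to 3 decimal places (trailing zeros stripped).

Executing turtle program step by step:
Start: pos=(0,0), heading=0, pen down
RT 72: heading 0 -> 288
FD 7: (0,0) -> (2.163,-6.657) [heading=288, draw]
PU: pen up
Final: pos=(2.163,-6.657), heading=288, 1 segment(s) drawn

Segment lengths:
  seg 1: (0,0) -> (2.163,-6.657), length = 7
Total = 7

Answer: 7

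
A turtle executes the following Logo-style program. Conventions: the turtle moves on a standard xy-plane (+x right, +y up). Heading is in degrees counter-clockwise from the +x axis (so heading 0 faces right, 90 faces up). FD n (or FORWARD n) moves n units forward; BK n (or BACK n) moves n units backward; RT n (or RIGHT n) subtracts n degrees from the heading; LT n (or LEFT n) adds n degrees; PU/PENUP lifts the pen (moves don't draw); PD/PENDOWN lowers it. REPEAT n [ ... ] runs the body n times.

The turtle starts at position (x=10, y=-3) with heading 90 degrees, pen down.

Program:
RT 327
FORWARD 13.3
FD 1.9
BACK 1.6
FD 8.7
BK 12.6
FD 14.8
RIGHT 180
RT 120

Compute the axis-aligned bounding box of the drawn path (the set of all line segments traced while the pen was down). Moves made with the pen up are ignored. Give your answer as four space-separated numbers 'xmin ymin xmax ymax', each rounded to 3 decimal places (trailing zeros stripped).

Answer: -3.344 -3 10 17.547

Derivation:
Executing turtle program step by step:
Start: pos=(10,-3), heading=90, pen down
RT 327: heading 90 -> 123
FD 13.3: (10,-3) -> (2.756,8.154) [heading=123, draw]
FD 1.9: (2.756,8.154) -> (1.721,9.748) [heading=123, draw]
BK 1.6: (1.721,9.748) -> (2.593,8.406) [heading=123, draw]
FD 8.7: (2.593,8.406) -> (-2.145,15.702) [heading=123, draw]
BK 12.6: (-2.145,15.702) -> (4.717,5.135) [heading=123, draw]
FD 14.8: (4.717,5.135) -> (-3.344,17.547) [heading=123, draw]
RT 180: heading 123 -> 303
RT 120: heading 303 -> 183
Final: pos=(-3.344,17.547), heading=183, 6 segment(s) drawn

Segment endpoints: x in {-3.344, -2.145, 1.721, 2.593, 2.756, 4.717, 10}, y in {-3, 5.135, 8.154, 8.406, 9.748, 15.702, 17.547}
xmin=-3.344, ymin=-3, xmax=10, ymax=17.547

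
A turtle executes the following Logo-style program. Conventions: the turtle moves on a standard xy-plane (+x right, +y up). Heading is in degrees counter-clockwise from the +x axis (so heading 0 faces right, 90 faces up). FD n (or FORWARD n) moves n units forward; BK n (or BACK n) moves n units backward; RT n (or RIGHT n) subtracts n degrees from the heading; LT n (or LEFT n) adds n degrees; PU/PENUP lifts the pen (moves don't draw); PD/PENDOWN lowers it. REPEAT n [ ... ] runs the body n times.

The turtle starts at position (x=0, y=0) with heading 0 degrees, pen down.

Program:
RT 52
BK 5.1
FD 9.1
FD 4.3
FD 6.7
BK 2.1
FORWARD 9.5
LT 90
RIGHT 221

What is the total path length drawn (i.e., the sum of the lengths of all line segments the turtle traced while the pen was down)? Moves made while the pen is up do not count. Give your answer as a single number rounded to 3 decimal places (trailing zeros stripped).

Executing turtle program step by step:
Start: pos=(0,0), heading=0, pen down
RT 52: heading 0 -> 308
BK 5.1: (0,0) -> (-3.14,4.019) [heading=308, draw]
FD 9.1: (-3.14,4.019) -> (2.463,-3.152) [heading=308, draw]
FD 4.3: (2.463,-3.152) -> (5.11,-6.54) [heading=308, draw]
FD 6.7: (5.11,-6.54) -> (9.235,-11.82) [heading=308, draw]
BK 2.1: (9.235,-11.82) -> (7.942,-10.165) [heading=308, draw]
FD 9.5: (7.942,-10.165) -> (13.791,-17.651) [heading=308, draw]
LT 90: heading 308 -> 38
RT 221: heading 38 -> 177
Final: pos=(13.791,-17.651), heading=177, 6 segment(s) drawn

Segment lengths:
  seg 1: (0,0) -> (-3.14,4.019), length = 5.1
  seg 2: (-3.14,4.019) -> (2.463,-3.152), length = 9.1
  seg 3: (2.463,-3.152) -> (5.11,-6.54), length = 4.3
  seg 4: (5.11,-6.54) -> (9.235,-11.82), length = 6.7
  seg 5: (9.235,-11.82) -> (7.942,-10.165), length = 2.1
  seg 6: (7.942,-10.165) -> (13.791,-17.651), length = 9.5
Total = 36.8

Answer: 36.8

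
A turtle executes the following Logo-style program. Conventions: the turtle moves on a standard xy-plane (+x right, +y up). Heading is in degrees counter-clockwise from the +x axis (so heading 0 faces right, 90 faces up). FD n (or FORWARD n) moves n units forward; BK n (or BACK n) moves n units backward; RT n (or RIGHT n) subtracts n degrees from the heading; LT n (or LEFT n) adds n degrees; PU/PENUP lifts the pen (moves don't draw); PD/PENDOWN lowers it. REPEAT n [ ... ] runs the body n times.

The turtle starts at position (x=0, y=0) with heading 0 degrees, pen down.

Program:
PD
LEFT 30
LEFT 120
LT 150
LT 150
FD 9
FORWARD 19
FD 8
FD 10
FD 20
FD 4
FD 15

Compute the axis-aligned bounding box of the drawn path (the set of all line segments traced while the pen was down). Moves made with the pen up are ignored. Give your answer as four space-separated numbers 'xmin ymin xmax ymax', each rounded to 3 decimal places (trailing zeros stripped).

Executing turtle program step by step:
Start: pos=(0,0), heading=0, pen down
PD: pen down
LT 30: heading 0 -> 30
LT 120: heading 30 -> 150
LT 150: heading 150 -> 300
LT 150: heading 300 -> 90
FD 9: (0,0) -> (0,9) [heading=90, draw]
FD 19: (0,9) -> (0,28) [heading=90, draw]
FD 8: (0,28) -> (0,36) [heading=90, draw]
FD 10: (0,36) -> (0,46) [heading=90, draw]
FD 20: (0,46) -> (0,66) [heading=90, draw]
FD 4: (0,66) -> (0,70) [heading=90, draw]
FD 15: (0,70) -> (0,85) [heading=90, draw]
Final: pos=(0,85), heading=90, 7 segment(s) drawn

Segment endpoints: x in {0, 0, 0, 0, 0, 0, 0, 0}, y in {0, 9, 28, 36, 46, 66, 70, 85}
xmin=0, ymin=0, xmax=0, ymax=85

Answer: 0 0 0 85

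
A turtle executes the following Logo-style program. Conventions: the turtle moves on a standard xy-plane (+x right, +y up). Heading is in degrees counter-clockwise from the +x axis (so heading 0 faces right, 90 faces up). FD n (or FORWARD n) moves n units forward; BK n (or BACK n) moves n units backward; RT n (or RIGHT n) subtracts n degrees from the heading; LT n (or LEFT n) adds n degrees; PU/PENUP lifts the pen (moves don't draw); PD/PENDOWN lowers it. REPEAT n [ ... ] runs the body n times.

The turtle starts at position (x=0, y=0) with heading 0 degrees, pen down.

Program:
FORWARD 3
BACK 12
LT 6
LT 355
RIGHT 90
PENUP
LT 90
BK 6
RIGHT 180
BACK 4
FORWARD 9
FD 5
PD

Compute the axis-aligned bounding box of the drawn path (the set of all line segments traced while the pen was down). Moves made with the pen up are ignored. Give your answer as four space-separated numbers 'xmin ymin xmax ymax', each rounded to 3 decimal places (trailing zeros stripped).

Executing turtle program step by step:
Start: pos=(0,0), heading=0, pen down
FD 3: (0,0) -> (3,0) [heading=0, draw]
BK 12: (3,0) -> (-9,0) [heading=0, draw]
LT 6: heading 0 -> 6
LT 355: heading 6 -> 1
RT 90: heading 1 -> 271
PU: pen up
LT 90: heading 271 -> 1
BK 6: (-9,0) -> (-14.999,-0.105) [heading=1, move]
RT 180: heading 1 -> 181
BK 4: (-14.999,-0.105) -> (-11,-0.035) [heading=181, move]
FD 9: (-11,-0.035) -> (-19.998,-0.192) [heading=181, move]
FD 5: (-19.998,-0.192) -> (-24.998,-0.279) [heading=181, move]
PD: pen down
Final: pos=(-24.998,-0.279), heading=181, 2 segment(s) drawn

Segment endpoints: x in {-9, 0, 3}, y in {0}
xmin=-9, ymin=0, xmax=3, ymax=0

Answer: -9 0 3 0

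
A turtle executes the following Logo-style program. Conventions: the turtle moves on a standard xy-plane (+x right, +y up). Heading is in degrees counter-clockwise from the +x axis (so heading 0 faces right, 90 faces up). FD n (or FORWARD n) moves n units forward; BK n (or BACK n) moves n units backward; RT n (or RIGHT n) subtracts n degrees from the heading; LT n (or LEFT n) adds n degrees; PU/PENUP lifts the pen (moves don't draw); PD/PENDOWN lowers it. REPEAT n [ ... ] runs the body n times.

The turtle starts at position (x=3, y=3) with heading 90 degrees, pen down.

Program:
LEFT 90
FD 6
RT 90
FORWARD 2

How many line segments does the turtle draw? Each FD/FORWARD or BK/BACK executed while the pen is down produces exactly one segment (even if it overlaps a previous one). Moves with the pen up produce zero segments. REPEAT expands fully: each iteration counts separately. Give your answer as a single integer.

Executing turtle program step by step:
Start: pos=(3,3), heading=90, pen down
LT 90: heading 90 -> 180
FD 6: (3,3) -> (-3,3) [heading=180, draw]
RT 90: heading 180 -> 90
FD 2: (-3,3) -> (-3,5) [heading=90, draw]
Final: pos=(-3,5), heading=90, 2 segment(s) drawn
Segments drawn: 2

Answer: 2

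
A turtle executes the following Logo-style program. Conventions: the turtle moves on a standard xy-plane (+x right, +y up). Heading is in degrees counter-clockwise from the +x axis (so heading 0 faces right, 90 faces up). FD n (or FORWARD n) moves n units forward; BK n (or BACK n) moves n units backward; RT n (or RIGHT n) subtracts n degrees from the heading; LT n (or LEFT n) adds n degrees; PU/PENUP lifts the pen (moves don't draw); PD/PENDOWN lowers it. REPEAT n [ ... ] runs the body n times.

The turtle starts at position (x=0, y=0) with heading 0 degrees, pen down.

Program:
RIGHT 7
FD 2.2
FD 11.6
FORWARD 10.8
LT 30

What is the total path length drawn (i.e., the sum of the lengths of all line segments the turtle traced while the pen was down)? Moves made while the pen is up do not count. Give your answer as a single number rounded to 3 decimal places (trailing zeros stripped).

Executing turtle program step by step:
Start: pos=(0,0), heading=0, pen down
RT 7: heading 0 -> 353
FD 2.2: (0,0) -> (2.184,-0.268) [heading=353, draw]
FD 11.6: (2.184,-0.268) -> (13.697,-1.682) [heading=353, draw]
FD 10.8: (13.697,-1.682) -> (24.417,-2.998) [heading=353, draw]
LT 30: heading 353 -> 23
Final: pos=(24.417,-2.998), heading=23, 3 segment(s) drawn

Segment lengths:
  seg 1: (0,0) -> (2.184,-0.268), length = 2.2
  seg 2: (2.184,-0.268) -> (13.697,-1.682), length = 11.6
  seg 3: (13.697,-1.682) -> (24.417,-2.998), length = 10.8
Total = 24.6

Answer: 24.6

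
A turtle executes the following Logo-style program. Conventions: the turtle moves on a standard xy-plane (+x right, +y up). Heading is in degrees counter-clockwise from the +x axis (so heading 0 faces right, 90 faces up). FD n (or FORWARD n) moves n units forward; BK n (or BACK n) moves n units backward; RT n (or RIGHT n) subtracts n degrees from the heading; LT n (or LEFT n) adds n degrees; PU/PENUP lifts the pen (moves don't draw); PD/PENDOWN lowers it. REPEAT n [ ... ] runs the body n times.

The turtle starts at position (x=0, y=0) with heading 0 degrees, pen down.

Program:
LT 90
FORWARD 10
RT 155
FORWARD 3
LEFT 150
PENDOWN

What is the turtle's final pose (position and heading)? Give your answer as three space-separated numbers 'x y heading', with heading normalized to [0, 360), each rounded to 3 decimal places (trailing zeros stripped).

Executing turtle program step by step:
Start: pos=(0,0), heading=0, pen down
LT 90: heading 0 -> 90
FD 10: (0,0) -> (0,10) [heading=90, draw]
RT 155: heading 90 -> 295
FD 3: (0,10) -> (1.268,7.281) [heading=295, draw]
LT 150: heading 295 -> 85
PD: pen down
Final: pos=(1.268,7.281), heading=85, 2 segment(s) drawn

Answer: 1.268 7.281 85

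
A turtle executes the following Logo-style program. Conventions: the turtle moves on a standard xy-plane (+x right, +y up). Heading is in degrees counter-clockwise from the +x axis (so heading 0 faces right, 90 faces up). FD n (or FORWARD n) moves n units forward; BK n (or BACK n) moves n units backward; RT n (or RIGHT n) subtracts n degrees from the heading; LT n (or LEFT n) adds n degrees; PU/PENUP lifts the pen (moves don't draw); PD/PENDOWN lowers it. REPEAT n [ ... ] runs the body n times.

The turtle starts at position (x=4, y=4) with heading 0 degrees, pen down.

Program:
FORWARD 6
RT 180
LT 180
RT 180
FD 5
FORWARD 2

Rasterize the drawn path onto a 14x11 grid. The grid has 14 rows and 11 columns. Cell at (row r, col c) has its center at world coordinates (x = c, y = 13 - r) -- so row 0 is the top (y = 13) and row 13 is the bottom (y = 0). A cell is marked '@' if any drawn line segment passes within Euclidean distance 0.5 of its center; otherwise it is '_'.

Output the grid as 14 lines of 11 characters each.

Segment 0: (4,4) -> (10,4)
Segment 1: (10,4) -> (5,4)
Segment 2: (5,4) -> (3,4)

Answer: ___________
___________
___________
___________
___________
___________
___________
___________
___________
___@@@@@@@@
___________
___________
___________
___________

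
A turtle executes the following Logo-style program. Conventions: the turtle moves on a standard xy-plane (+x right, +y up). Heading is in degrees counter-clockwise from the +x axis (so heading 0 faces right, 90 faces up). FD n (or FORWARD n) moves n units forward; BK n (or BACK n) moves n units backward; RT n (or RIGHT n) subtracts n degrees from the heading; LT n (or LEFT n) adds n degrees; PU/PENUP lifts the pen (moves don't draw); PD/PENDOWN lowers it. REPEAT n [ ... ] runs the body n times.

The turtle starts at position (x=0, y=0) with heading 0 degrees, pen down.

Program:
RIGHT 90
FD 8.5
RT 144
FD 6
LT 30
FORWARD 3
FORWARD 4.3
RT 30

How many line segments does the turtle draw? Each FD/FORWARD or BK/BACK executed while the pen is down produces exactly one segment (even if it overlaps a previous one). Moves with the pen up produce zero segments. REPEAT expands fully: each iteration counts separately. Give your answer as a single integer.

Executing turtle program step by step:
Start: pos=(0,0), heading=0, pen down
RT 90: heading 0 -> 270
FD 8.5: (0,0) -> (0,-8.5) [heading=270, draw]
RT 144: heading 270 -> 126
FD 6: (0,-8.5) -> (-3.527,-3.646) [heading=126, draw]
LT 30: heading 126 -> 156
FD 3: (-3.527,-3.646) -> (-6.267,-2.426) [heading=156, draw]
FD 4.3: (-6.267,-2.426) -> (-10.196,-0.677) [heading=156, draw]
RT 30: heading 156 -> 126
Final: pos=(-10.196,-0.677), heading=126, 4 segment(s) drawn
Segments drawn: 4

Answer: 4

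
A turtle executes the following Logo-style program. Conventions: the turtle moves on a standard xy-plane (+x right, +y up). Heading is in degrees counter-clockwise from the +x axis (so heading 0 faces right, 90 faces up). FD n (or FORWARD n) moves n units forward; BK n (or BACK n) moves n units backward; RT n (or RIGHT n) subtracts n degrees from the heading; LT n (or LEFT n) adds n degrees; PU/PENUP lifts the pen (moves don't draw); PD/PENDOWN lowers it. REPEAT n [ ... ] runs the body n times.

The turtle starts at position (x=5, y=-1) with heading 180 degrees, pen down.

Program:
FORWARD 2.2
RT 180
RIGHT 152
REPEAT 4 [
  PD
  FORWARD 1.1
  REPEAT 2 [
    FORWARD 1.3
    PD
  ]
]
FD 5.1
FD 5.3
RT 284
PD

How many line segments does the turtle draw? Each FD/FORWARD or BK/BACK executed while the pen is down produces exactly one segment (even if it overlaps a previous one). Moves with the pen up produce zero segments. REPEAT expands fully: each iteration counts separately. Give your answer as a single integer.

Answer: 15

Derivation:
Executing turtle program step by step:
Start: pos=(5,-1), heading=180, pen down
FD 2.2: (5,-1) -> (2.8,-1) [heading=180, draw]
RT 180: heading 180 -> 0
RT 152: heading 0 -> 208
REPEAT 4 [
  -- iteration 1/4 --
  PD: pen down
  FD 1.1: (2.8,-1) -> (1.829,-1.516) [heading=208, draw]
  REPEAT 2 [
    -- iteration 1/2 --
    FD 1.3: (1.829,-1.516) -> (0.681,-2.127) [heading=208, draw]
    PD: pen down
    -- iteration 2/2 --
    FD 1.3: (0.681,-2.127) -> (-0.467,-2.737) [heading=208, draw]
    PD: pen down
  ]
  -- iteration 2/4 --
  PD: pen down
  FD 1.1: (-0.467,-2.737) -> (-1.438,-3.253) [heading=208, draw]
  REPEAT 2 [
    -- iteration 1/2 --
    FD 1.3: (-1.438,-3.253) -> (-2.586,-3.864) [heading=208, draw]
    PD: pen down
    -- iteration 2/2 --
    FD 1.3: (-2.586,-3.864) -> (-3.734,-4.474) [heading=208, draw]
    PD: pen down
  ]
  -- iteration 3/4 --
  PD: pen down
  FD 1.1: (-3.734,-4.474) -> (-4.705,-4.991) [heading=208, draw]
  REPEAT 2 [
    -- iteration 1/2 --
    FD 1.3: (-4.705,-4.991) -> (-5.853,-5.601) [heading=208, draw]
    PD: pen down
    -- iteration 2/2 --
    FD 1.3: (-5.853,-5.601) -> (-7.001,-6.211) [heading=208, draw]
    PD: pen down
  ]
  -- iteration 4/4 --
  PD: pen down
  FD 1.1: (-7.001,-6.211) -> (-7.972,-6.728) [heading=208, draw]
  REPEAT 2 [
    -- iteration 1/2 --
    FD 1.3: (-7.972,-6.728) -> (-9.12,-7.338) [heading=208, draw]
    PD: pen down
    -- iteration 2/2 --
    FD 1.3: (-9.12,-7.338) -> (-10.268,-7.948) [heading=208, draw]
    PD: pen down
  ]
]
FD 5.1: (-10.268,-7.948) -> (-14.771,-10.342) [heading=208, draw]
FD 5.3: (-14.771,-10.342) -> (-19.45,-12.831) [heading=208, draw]
RT 284: heading 208 -> 284
PD: pen down
Final: pos=(-19.45,-12.831), heading=284, 15 segment(s) drawn
Segments drawn: 15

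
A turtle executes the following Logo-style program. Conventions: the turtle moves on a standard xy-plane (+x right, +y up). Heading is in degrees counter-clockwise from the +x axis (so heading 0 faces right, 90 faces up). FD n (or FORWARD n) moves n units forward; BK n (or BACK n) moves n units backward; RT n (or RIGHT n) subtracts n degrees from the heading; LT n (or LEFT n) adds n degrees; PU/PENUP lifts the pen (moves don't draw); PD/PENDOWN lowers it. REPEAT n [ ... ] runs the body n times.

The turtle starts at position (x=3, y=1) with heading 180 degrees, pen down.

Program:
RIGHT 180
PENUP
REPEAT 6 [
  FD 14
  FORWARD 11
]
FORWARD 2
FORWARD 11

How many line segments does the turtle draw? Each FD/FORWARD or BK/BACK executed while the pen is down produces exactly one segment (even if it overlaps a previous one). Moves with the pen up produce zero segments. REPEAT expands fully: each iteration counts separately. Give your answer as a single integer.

Answer: 0

Derivation:
Executing turtle program step by step:
Start: pos=(3,1), heading=180, pen down
RT 180: heading 180 -> 0
PU: pen up
REPEAT 6 [
  -- iteration 1/6 --
  FD 14: (3,1) -> (17,1) [heading=0, move]
  FD 11: (17,1) -> (28,1) [heading=0, move]
  -- iteration 2/6 --
  FD 14: (28,1) -> (42,1) [heading=0, move]
  FD 11: (42,1) -> (53,1) [heading=0, move]
  -- iteration 3/6 --
  FD 14: (53,1) -> (67,1) [heading=0, move]
  FD 11: (67,1) -> (78,1) [heading=0, move]
  -- iteration 4/6 --
  FD 14: (78,1) -> (92,1) [heading=0, move]
  FD 11: (92,1) -> (103,1) [heading=0, move]
  -- iteration 5/6 --
  FD 14: (103,1) -> (117,1) [heading=0, move]
  FD 11: (117,1) -> (128,1) [heading=0, move]
  -- iteration 6/6 --
  FD 14: (128,1) -> (142,1) [heading=0, move]
  FD 11: (142,1) -> (153,1) [heading=0, move]
]
FD 2: (153,1) -> (155,1) [heading=0, move]
FD 11: (155,1) -> (166,1) [heading=0, move]
Final: pos=(166,1), heading=0, 0 segment(s) drawn
Segments drawn: 0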